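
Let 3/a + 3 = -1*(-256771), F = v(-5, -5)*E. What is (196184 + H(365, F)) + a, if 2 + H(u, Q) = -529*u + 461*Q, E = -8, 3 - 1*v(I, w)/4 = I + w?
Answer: -48446729469/256768 ≈ -1.8868e+5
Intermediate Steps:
v(I, w) = 12 - 4*I - 4*w (v(I, w) = 12 - 4*(I + w) = 12 + (-4*I - 4*w) = 12 - 4*I - 4*w)
F = -416 (F = (12 - 4*(-5) - 4*(-5))*(-8) = (12 + 20 + 20)*(-8) = 52*(-8) = -416)
H(u, Q) = -2 - 529*u + 461*Q (H(u, Q) = -2 + (-529*u + 461*Q) = -2 - 529*u + 461*Q)
a = 3/256768 (a = 3/(-3 - 1*(-256771)) = 3/(-3 + 256771) = 3/256768 ≈ 1.1684e-5)
(196184 + H(365, F)) + a = (196184 + (-2 - 529*365 + 461*(-416))) + 3/256768 = (196184 + (-2 - 193085 - 191776)) + 3/256768 = (196184 - 384863) + 3/256768 = -188679 + 3/256768 = -48446729469/256768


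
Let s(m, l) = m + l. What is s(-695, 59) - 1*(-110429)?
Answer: 109793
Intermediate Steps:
s(m, l) = l + m
s(-695, 59) - 1*(-110429) = (59 - 695) - 1*(-110429) = -636 + 110429 = 109793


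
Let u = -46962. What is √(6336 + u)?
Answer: 3*I*√4514 ≈ 201.56*I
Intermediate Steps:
√(6336 + u) = √(6336 - 46962) = √(-40626) = 3*I*√4514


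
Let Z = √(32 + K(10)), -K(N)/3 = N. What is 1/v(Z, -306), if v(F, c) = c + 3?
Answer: -1/303 ≈ -0.0033003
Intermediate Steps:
K(N) = -3*N
Z = √2 (Z = √(32 - 3*10) = √(32 - 30) = √2 ≈ 1.4142)
v(F, c) = 3 + c
1/v(Z, -306) = 1/(3 - 306) = 1/(-303) = -1/303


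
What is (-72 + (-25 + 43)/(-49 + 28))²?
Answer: 260100/49 ≈ 5308.2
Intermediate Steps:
(-72 + (-25 + 43)/(-49 + 28))² = (-72 + 18/(-21))² = (-72 + 18*(-1/21))² = (-72 - 6/7)² = (-510/7)² = 260100/49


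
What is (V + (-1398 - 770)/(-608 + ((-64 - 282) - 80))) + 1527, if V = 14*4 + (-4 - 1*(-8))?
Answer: 821563/517 ≈ 1589.1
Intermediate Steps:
V = 60 (V = 56 + (-4 + 8) = 56 + 4 = 60)
(V + (-1398 - 770)/(-608 + ((-64 - 282) - 80))) + 1527 = (60 + (-1398 - 770)/(-608 + ((-64 - 282) - 80))) + 1527 = (60 - 2168/(-608 + (-346 - 80))) + 1527 = (60 - 2168/(-608 - 426)) + 1527 = (60 - 2168/(-1034)) + 1527 = (60 - 2168*(-1/1034)) + 1527 = (60 + 1084/517) + 1527 = 32104/517 + 1527 = 821563/517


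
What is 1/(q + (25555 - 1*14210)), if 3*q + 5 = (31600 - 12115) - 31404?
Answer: 3/22111 ≈ 0.00013568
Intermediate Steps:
q = -11924/3 (q = -5/3 + ((31600 - 12115) - 31404)/3 = -5/3 + (19485 - 31404)/3 = -5/3 + (1/3)*(-11919) = -5/3 - 3973 = -11924/3 ≈ -3974.7)
1/(q + (25555 - 1*14210)) = 1/(-11924/3 + (25555 - 1*14210)) = 1/(-11924/3 + (25555 - 14210)) = 1/(-11924/3 + 11345) = 1/(22111/3) = 3/22111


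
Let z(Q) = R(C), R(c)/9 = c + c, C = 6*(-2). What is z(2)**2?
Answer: 46656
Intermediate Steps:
C = -12
R(c) = 18*c (R(c) = 9*(c + c) = 9*(2*c) = 18*c)
z(Q) = -216 (z(Q) = 18*(-12) = -216)
z(2)**2 = (-216)**2 = 46656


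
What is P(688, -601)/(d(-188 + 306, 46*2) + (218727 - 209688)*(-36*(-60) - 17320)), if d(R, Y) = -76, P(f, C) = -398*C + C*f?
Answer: 87145/68515658 ≈ 0.0012719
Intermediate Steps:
P(688, -601)/(d(-188 + 306, 46*2) + (218727 - 209688)*(-36*(-60) - 17320)) = (-601*(-398 + 688))/(-76 + (218727 - 209688)*(-36*(-60) - 17320)) = (-601*290)/(-76 + 9039*(2160 - 17320)) = -174290/(-76 + 9039*(-15160)) = -174290/(-76 - 137031240) = -174290/(-137031316) = -174290*(-1/137031316) = 87145/68515658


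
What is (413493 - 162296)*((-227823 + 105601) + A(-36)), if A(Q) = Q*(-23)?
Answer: -30493808618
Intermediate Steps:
A(Q) = -23*Q
(413493 - 162296)*((-227823 + 105601) + A(-36)) = (413493 - 162296)*((-227823 + 105601) - 23*(-36)) = 251197*(-122222 + 828) = 251197*(-121394) = -30493808618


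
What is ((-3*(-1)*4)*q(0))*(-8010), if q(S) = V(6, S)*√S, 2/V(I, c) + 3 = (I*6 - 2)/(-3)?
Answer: 0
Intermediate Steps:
V(I, c) = 2/(-7/3 - 2*I) (V(I, c) = 2/(-3 + (I*6 - 2)/(-3)) = 2/(-3 + (6*I - 2)*(-⅓)) = 2/(-3 + (-2 + 6*I)*(-⅓)) = 2/(-3 + (⅔ - 2*I)) = 2/(-7/3 - 2*I))
q(S) = -6*√S/43 (q(S) = (-6/(7 + 6*6))*√S = (-6/(7 + 36))*√S = (-6/43)*√S = (-6*1/43)*√S = -6*√S/43)
((-3*(-1)*4)*q(0))*(-8010) = ((-3*(-1)*4)*(-6*√0/43))*(-8010) = ((3*4)*(-6/43*0))*(-8010) = (12*0)*(-8010) = 0*(-8010) = 0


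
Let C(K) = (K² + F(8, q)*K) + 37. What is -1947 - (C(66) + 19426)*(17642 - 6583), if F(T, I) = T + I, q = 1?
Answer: -269985314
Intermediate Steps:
F(T, I) = I + T
C(K) = 37 + K² + 9*K (C(K) = (K² + (1 + 8)*K) + 37 = (K² + 9*K) + 37 = 37 + K² + 9*K)
-1947 - (C(66) + 19426)*(17642 - 6583) = -1947 - ((37 + 66² + 9*66) + 19426)*(17642 - 6583) = -1947 - ((37 + 4356 + 594) + 19426)*11059 = -1947 - (4987 + 19426)*11059 = -1947 - 24413*11059 = -1947 - 1*269983367 = -1947 - 269983367 = -269985314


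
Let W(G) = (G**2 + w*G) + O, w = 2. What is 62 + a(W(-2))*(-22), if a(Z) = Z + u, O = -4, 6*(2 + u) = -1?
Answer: 593/3 ≈ 197.67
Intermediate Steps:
u = -13/6 (u = -2 + (1/6)*(-1) = -2 - 1/6 = -13/6 ≈ -2.1667)
W(G) = -4 + G**2 + 2*G (W(G) = (G**2 + 2*G) - 4 = -4 + G**2 + 2*G)
a(Z) = -13/6 + Z (a(Z) = Z - 13/6 = -13/6 + Z)
62 + a(W(-2))*(-22) = 62 + (-13/6 + (-4 + (-2)**2 + 2*(-2)))*(-22) = 62 + (-13/6 + (-4 + 4 - 4))*(-22) = 62 + (-13/6 - 4)*(-22) = 62 - 37/6*(-22) = 62 + 407/3 = 593/3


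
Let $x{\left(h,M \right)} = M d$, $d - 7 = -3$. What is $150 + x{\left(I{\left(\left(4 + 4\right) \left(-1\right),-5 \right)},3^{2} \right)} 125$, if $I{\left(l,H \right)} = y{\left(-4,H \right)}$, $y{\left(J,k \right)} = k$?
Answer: $4650$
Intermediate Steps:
$d = 4$ ($d = 7 - 3 = 4$)
$I{\left(l,H \right)} = H$
$x{\left(h,M \right)} = 4 M$ ($x{\left(h,M \right)} = M 4 = 4 M$)
$150 + x{\left(I{\left(\left(4 + 4\right) \left(-1\right),-5 \right)},3^{2} \right)} 125 = 150 + 4 \cdot 3^{2} \cdot 125 = 150 + 4 \cdot 9 \cdot 125 = 150 + 36 \cdot 125 = 150 + 4500 = 4650$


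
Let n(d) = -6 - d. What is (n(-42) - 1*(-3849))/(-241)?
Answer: -3885/241 ≈ -16.120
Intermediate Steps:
(n(-42) - 1*(-3849))/(-241) = ((-6 - 1*(-42)) - 1*(-3849))/(-241) = ((-6 + 42) + 3849)*(-1/241) = (36 + 3849)*(-1/241) = 3885*(-1/241) = -3885/241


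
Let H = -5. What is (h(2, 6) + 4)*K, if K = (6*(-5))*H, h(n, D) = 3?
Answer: 1050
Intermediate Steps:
K = 150 (K = (6*(-5))*(-5) = -30*(-5) = 150)
(h(2, 6) + 4)*K = (3 + 4)*150 = 7*150 = 1050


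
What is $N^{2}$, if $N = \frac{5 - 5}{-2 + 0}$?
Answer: $0$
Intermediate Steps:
$N = 0$ ($N = \frac{0}{-2} = 0 \left(- \frac{1}{2}\right) = 0$)
$N^{2} = 0^{2} = 0$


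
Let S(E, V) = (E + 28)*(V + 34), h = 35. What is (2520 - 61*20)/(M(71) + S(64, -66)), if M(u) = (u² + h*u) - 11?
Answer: 1300/4571 ≈ 0.28440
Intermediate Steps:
S(E, V) = (28 + E)*(34 + V)
M(u) = -11 + u² + 35*u (M(u) = (u² + 35*u) - 11 = -11 + u² + 35*u)
(2520 - 61*20)/(M(71) + S(64, -66)) = (2520 - 61*20)/((-11 + 71² + 35*71) + (952 + 28*(-66) + 34*64 + 64*(-66))) = (2520 - 1220)/((-11 + 5041 + 2485) + (952 - 1848 + 2176 - 4224)) = 1300/(7515 - 2944) = 1300/4571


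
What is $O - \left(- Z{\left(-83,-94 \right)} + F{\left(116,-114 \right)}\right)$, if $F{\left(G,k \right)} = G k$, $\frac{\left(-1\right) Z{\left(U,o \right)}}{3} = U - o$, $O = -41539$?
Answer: $-28348$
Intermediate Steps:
$Z{\left(U,o \right)} = - 3 U + 3 o$ ($Z{\left(U,o \right)} = - 3 \left(U - o\right) = - 3 U + 3 o$)
$O - \left(- Z{\left(-83,-94 \right)} + F{\left(116,-114 \right)}\right) = -41539 + \left(\left(\left(-3\right) \left(-83\right) + 3 \left(-94\right)\right) - 116 \left(-114\right)\right) = -41539 + \left(\left(249 - 282\right) - -13224\right) = -41539 + \left(-33 + 13224\right) = -41539 + 13191 = -28348$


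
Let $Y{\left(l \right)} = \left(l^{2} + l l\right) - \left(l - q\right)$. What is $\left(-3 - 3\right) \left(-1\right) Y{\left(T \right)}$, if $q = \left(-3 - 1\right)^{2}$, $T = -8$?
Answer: $912$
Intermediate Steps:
$q = 16$ ($q = \left(-4\right)^{2} = 16$)
$Y{\left(l \right)} = 16 - l + 2 l^{2}$ ($Y{\left(l \right)} = \left(l^{2} + l l\right) - \left(-16 + l\right) = \left(l^{2} + l^{2}\right) - \left(-16 + l\right) = 2 l^{2} - \left(-16 + l\right) = 16 - l + 2 l^{2}$)
$\left(-3 - 3\right) \left(-1\right) Y{\left(T \right)} = \left(-3 - 3\right) \left(-1\right) \left(16 - -8 + 2 \left(-8\right)^{2}\right) = \left(-6\right) \left(-1\right) \left(16 + 8 + 2 \cdot 64\right) = 6 \left(16 + 8 + 128\right) = 6 \cdot 152 = 912$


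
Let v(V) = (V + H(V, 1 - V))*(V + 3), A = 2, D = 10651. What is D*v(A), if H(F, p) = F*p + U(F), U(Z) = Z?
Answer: 106510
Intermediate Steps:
H(F, p) = F + F*p (H(F, p) = F*p + F = F + F*p)
v(V) = (3 + V)*(V + V*(2 - V)) (v(V) = (V + V*(1 + (1 - V)))*(V + 3) = (V + V*(2 - V))*(3 + V) = (3 + V)*(V + V*(2 - V)))
D*v(A) = 10651*(2*(9 - 1*2**2)) = 10651*(2*(9 - 1*4)) = 10651*(2*(9 - 4)) = 10651*(2*5) = 10651*10 = 106510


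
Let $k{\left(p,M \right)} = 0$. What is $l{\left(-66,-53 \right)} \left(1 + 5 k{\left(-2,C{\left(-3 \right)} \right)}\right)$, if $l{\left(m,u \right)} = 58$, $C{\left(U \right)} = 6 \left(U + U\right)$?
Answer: $58$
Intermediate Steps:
$C{\left(U \right)} = 12 U$ ($C{\left(U \right)} = 6 \cdot 2 U = 12 U$)
$l{\left(-66,-53 \right)} \left(1 + 5 k{\left(-2,C{\left(-3 \right)} \right)}\right) = 58 \left(1 + 5 \cdot 0\right) = 58 \left(1 + 0\right) = 58 \cdot 1 = 58$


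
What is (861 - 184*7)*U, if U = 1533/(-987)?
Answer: 31171/47 ≈ 663.21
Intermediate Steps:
U = -73/47 (U = 1533*(-1/987) = -73/47 ≈ -1.5532)
(861 - 184*7)*U = (861 - 184*7)*(-73/47) = (861 - 1288)*(-73/47) = -427*(-73/47) = 31171/47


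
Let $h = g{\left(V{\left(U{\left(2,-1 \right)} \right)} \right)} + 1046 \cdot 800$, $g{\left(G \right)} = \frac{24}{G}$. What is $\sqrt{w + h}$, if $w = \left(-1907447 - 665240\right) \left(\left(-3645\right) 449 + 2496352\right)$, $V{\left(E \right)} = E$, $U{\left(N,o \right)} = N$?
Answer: $i \sqrt{2211859093377} \approx 1.4872 \cdot 10^{6} i$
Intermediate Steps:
$w = -2211859930189$ ($w = - 2572687 \left(-1636605 + 2496352\right) = \left(-2572687\right) 859747 = -2211859930189$)
$h = 836812$ ($h = \frac{24}{2} + 1046 \cdot 800 = 24 \cdot \frac{1}{2} + 836800 = 12 + 836800 = 836812$)
$\sqrt{w + h} = \sqrt{-2211859930189 + 836812} = \sqrt{-2211859093377} = i \sqrt{2211859093377}$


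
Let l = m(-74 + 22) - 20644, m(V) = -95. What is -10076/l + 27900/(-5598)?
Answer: -29011814/6449829 ≈ -4.4981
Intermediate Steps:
l = -20739 (l = -95 - 20644 = -20739)
-10076/l + 27900/(-5598) = -10076/(-20739) + 27900/(-5598) = -10076*(-1/20739) + 27900*(-1/5598) = 10076/20739 - 1550/311 = -29011814/6449829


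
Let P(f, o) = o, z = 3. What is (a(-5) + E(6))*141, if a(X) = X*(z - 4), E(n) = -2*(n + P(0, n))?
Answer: -2679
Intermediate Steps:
E(n) = -4*n (E(n) = -2*(n + n) = -4*n)
a(X) = -X (a(X) = X*(3 - 4) = X*(-1) = -X)
(a(-5) + E(6))*141 = (-1*(-5) - 4*6)*141 = (5 - 24)*141 = -19*141 = -2679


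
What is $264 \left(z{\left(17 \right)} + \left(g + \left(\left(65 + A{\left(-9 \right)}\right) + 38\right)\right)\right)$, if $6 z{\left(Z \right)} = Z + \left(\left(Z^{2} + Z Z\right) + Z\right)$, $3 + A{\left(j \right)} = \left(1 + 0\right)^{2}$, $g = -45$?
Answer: $41712$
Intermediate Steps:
$A{\left(j \right)} = -2$ ($A{\left(j \right)} = -3 + \left(1 + 0\right)^{2} = -3 + 1^{2} = -3 + 1 = -2$)
$z{\left(Z \right)} = \frac{Z}{3} + \frac{Z^{2}}{3}$ ($z{\left(Z \right)} = \frac{Z + \left(\left(Z^{2} + Z Z\right) + Z\right)}{6} = \frac{Z + \left(\left(Z^{2} + Z^{2}\right) + Z\right)}{6} = \frac{Z + \left(2 Z^{2} + Z\right)}{6} = \frac{Z + \left(Z + 2 Z^{2}\right)}{6} = \frac{2 Z + 2 Z^{2}}{6} = \frac{Z}{3} + \frac{Z^{2}}{3}$)
$264 \left(z{\left(17 \right)} + \left(g + \left(\left(65 + A{\left(-9 \right)}\right) + 38\right)\right)\right) = 264 \left(\frac{1}{3} \cdot 17 \left(1 + 17\right) + \left(-45 + \left(\left(65 - 2\right) + 38\right)\right)\right) = 264 \left(\frac{1}{3} \cdot 17 \cdot 18 + \left(-45 + \left(63 + 38\right)\right)\right) = 264 \left(102 + \left(-45 + 101\right)\right) = 264 \left(102 + 56\right) = 264 \cdot 158 = 41712$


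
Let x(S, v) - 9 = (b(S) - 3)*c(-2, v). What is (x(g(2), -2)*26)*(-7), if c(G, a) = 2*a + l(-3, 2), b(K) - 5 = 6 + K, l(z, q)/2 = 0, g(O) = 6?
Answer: 8554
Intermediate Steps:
l(z, q) = 0 (l(z, q) = 2*0 = 0)
b(K) = 11 + K (b(K) = 5 + (6 + K) = 11 + K)
c(G, a) = 2*a (c(G, a) = 2*a + 0 = 2*a)
x(S, v) = 9 + 2*v*(8 + S) (x(S, v) = 9 + ((11 + S) - 3)*(2*v) = 9 + (8 + S)*(2*v) = 9 + 2*v*(8 + S))
(x(g(2), -2)*26)*(-7) = ((9 + 16*(-2) + 2*6*(-2))*26)*(-7) = ((9 - 32 - 24)*26)*(-7) = -47*26*(-7) = -1222*(-7) = 8554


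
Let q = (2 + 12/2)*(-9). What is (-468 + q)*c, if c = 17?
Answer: -9180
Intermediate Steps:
q = -72 (q = (2 + 12*(1/2))*(-9) = (2 + 6)*(-9) = 8*(-9) = -72)
(-468 + q)*c = (-468 - 72)*17 = -540*17 = -9180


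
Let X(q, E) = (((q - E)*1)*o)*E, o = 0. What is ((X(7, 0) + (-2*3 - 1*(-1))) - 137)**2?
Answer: 20164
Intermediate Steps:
X(q, E) = 0 (X(q, E) = (((q - E)*1)*0)*E = ((q - E)*0)*E = 0*E = 0)
((X(7, 0) + (-2*3 - 1*(-1))) - 137)**2 = ((0 + (-2*3 - 1*(-1))) - 137)**2 = ((0 + (-6 + 1)) - 137)**2 = ((0 - 5) - 137)**2 = (-5 - 137)**2 = (-142)**2 = 20164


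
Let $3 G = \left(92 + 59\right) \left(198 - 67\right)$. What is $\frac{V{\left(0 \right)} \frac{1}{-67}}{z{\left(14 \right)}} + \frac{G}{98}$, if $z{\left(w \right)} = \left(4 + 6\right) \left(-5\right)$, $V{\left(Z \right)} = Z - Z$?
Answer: $\frac{19781}{294} \approx 67.282$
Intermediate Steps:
$V{\left(Z \right)} = 0$
$z{\left(w \right)} = -50$ ($z{\left(w \right)} = 10 \left(-5\right) = -50$)
$G = \frac{19781}{3}$ ($G = \frac{\left(92 + 59\right) \left(198 - 67\right)}{3} = \frac{151 \left(198 - 67\right)}{3} = \frac{151 \cdot 131}{3} = \frac{1}{3} \cdot 19781 = \frac{19781}{3} \approx 6593.7$)
$\frac{V{\left(0 \right)} \frac{1}{-67}}{z{\left(14 \right)}} + \frac{G}{98} = \frac{0 \frac{1}{-67}}{-50} + \frac{19781}{3 \cdot 98} = 0 \left(- \frac{1}{67}\right) \left(- \frac{1}{50}\right) + \frac{19781}{3} \cdot \frac{1}{98} = 0 \left(- \frac{1}{50}\right) + \frac{19781}{294} = 0 + \frac{19781}{294} = \frac{19781}{294}$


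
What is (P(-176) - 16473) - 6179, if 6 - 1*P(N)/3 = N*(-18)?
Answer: -32138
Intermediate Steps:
P(N) = 18 + 54*N (P(N) = 18 - 3*N*(-18) = 18 - (-54)*N = 18 + 54*N)
(P(-176) - 16473) - 6179 = ((18 + 54*(-176)) - 16473) - 6179 = ((18 - 9504) - 16473) - 6179 = (-9486 - 16473) - 6179 = -25959 - 6179 = -32138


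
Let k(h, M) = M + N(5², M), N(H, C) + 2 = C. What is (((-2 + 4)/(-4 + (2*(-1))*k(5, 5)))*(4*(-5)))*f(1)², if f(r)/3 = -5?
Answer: 450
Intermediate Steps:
N(H, C) = -2 + C
f(r) = -15 (f(r) = 3*(-5) = -15)
k(h, M) = -2 + 2*M (k(h, M) = M + (-2 + M) = -2 + 2*M)
(((-2 + 4)/(-4 + (2*(-1))*k(5, 5)))*(4*(-5)))*f(1)² = (((-2 + 4)/(-4 + (2*(-1))*(-2 + 2*5)))*(4*(-5)))*(-15)² = ((2/(-4 - 2*(-2 + 10)))*(-20))*225 = ((2/(-4 - 2*8))*(-20))*225 = ((2/(-4 - 16))*(-20))*225 = ((2/(-20))*(-20))*225 = ((2*(-1/20))*(-20))*225 = -⅒*(-20)*225 = 2*225 = 450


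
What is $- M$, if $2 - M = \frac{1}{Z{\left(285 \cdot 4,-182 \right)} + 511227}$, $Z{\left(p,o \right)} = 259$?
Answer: $- \frac{1022971}{511486} \approx -2.0$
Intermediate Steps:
$M = \frac{1022971}{511486}$ ($M = 2 - \frac{1}{259 + 511227} = 2 - \frac{1}{511486} = \frac{1022971}{511486} \approx 2.0$)
$- M = \left(-1\right) \frac{1022971}{511486} = - \frac{1022971}{511486}$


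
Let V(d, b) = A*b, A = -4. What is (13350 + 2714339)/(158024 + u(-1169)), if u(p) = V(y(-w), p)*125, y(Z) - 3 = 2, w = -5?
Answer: 2727689/742524 ≈ 3.6735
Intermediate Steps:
y(Z) = 5 (y(Z) = 3 + 2 = 5)
V(d, b) = -4*b
u(p) = -500*p (u(p) = -4*p*125 = -500*p)
(13350 + 2714339)/(158024 + u(-1169)) = (13350 + 2714339)/(158024 - 500*(-1169)) = 2727689/(158024 + 584500) = 2727689/742524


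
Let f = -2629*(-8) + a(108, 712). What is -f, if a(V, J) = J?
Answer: -21744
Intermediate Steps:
f = 21744 (f = -2629*(-8) + 712 = 21032 + 712 = 21744)
-f = -1*21744 = -21744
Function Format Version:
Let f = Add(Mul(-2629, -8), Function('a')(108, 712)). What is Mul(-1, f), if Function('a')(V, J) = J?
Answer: -21744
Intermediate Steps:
f = 21744 (f = Add(Mul(-2629, -8), 712) = Add(21032, 712) = 21744)
Mul(-1, f) = Mul(-1, 21744) = -21744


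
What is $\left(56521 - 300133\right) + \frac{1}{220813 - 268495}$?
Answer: $- \frac{11615907385}{47682} \approx -2.4361 \cdot 10^{5}$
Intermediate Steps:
$\left(56521 - 300133\right) + \frac{1}{220813 - 268495} = -243612 + \frac{1}{-47682} = -243612 - \frac{1}{47682} = - \frac{11615907385}{47682}$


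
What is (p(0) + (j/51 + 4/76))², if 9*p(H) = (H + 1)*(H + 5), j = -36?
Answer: 80656/8450649 ≈ 0.0095444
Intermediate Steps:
p(H) = (1 + H)*(5 + H)/9 (p(H) = ((H + 1)*(H + 5))/9 = ((1 + H)*(5 + H))/9 = (1 + H)*(5 + H)/9)
(p(0) + (j/51 + 4/76))² = ((5/9 + (⅑)*0² + (⅔)*0) + (-36/51 + 4/76))² = ((5/9 + (⅑)*0 + 0) + (-36*1/51 + 4*(1/76)))² = ((5/9 + 0 + 0) + (-12/17 + 1/19))² = (5/9 - 211/323)² = (-284/2907)² = 80656/8450649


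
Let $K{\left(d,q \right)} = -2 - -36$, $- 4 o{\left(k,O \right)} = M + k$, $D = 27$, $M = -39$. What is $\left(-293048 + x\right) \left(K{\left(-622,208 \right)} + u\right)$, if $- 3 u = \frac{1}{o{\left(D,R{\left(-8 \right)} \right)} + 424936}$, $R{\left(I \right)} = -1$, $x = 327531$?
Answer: $\frac{1494623462291}{1274817} \approx 1.1724 \cdot 10^{6}$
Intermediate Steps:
$o{\left(k,O \right)} = \frac{39}{4} - \frac{k}{4}$ ($o{\left(k,O \right)} = - \frac{-39 + k}{4} = \frac{39}{4} - \frac{k}{4}$)
$K{\left(d,q \right)} = 34$ ($K{\left(d,q \right)} = -2 + 36 = 34$)
$u = - \frac{1}{1274817}$ ($u = - \frac{1}{3 \left(\left(\frac{39}{4} - \frac{27}{4}\right) + 424936\right)} = - \frac{1}{3 \left(3 + 424936\right)} = - \frac{1}{3 \cdot 424939} = \left(- \frac{1}{3}\right) \frac{1}{424939} = - \frac{1}{1274817} \approx -7.8443 \cdot 10^{-7}$)
$\left(-293048 + x\right) \left(K{\left(-622,208 \right)} + u\right) = \left(-293048 + 327531\right) \left(34 - \frac{1}{1274817}\right) = 34483 \cdot \frac{43343777}{1274817} = \frac{1494623462291}{1274817}$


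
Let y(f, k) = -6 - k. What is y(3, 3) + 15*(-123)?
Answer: -1854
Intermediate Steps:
y(3, 3) + 15*(-123) = (-6 - 1*3) + 15*(-123) = (-6 - 3) - 1845 = -9 - 1845 = -1854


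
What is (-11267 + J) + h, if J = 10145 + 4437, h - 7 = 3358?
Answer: 6680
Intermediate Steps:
h = 3365 (h = 7 + 3358 = 3365)
J = 14582
(-11267 + J) + h = (-11267 + 14582) + 3365 = 3315 + 3365 = 6680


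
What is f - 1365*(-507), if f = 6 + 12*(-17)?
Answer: 691857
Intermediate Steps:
f = -198 (f = 6 - 204 = -198)
f - 1365*(-507) = -198 - 1365*(-507) = -198 + 692055 = 691857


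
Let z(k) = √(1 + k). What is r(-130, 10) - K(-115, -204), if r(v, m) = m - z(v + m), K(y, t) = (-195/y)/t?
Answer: 15653/1564 - I*√119 ≈ 10.008 - 10.909*I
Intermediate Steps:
K(y, t) = -195/(t*y)
r(v, m) = m - √(1 + m + v) (r(v, m) = m - √(1 + (v + m)) = m - √(1 + (m + v)) = m - √(1 + m + v))
r(-130, 10) - K(-115, -204) = (10 - √(1 + 10 - 130)) - (-195)/((-204)*(-115)) = (10 - √(-119)) - (-195)*(-1)*(-1)/(204*115) = (10 - I*√119) - 1*(-13/1564) = (10 - I*√119) + 13/1564 = 15653/1564 - I*√119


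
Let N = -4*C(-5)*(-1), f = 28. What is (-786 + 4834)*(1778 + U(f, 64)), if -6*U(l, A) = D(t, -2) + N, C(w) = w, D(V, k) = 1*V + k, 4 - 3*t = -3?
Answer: 64895512/9 ≈ 7.2106e+6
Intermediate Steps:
t = 7/3 (t = 4/3 - ⅓*(-3) = 4/3 + 1 = 7/3 ≈ 2.3333)
D(V, k) = V + k
N = -20 (N = -4*(-5)*(-1) = 20*(-1) = -20)
U(l, A) = 59/18 (U(l, A) = -((7/3 - 2) - 20)/6 = -(⅓ - 20)/6 = -⅙*(-59/3) = 59/18)
(-786 + 4834)*(1778 + U(f, 64)) = (-786 + 4834)*(1778 + 59/18) = 4048*(32063/18) = 64895512/9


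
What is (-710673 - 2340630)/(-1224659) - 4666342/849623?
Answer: -3122220518609/1040498453557 ≈ -3.0007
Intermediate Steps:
(-710673 - 2340630)/(-1224659) - 4666342/849623 = -3051303*(-1/1224659) - 4666342*1/849623 = 3051303/1224659 - 4666342/849623 = -3122220518609/1040498453557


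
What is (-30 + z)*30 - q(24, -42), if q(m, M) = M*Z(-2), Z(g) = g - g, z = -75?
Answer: -3150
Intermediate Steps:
Z(g) = 0
q(m, M) = 0 (q(m, M) = M*0 = 0)
(-30 + z)*30 - q(24, -42) = (-30 - 75)*30 - 1*0 = -105*30 + 0 = -3150 + 0 = -3150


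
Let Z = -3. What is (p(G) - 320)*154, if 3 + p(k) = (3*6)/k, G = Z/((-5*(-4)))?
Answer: -68222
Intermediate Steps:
G = -3/20 (G = -3/((-5*(-4))) = -3/20 ≈ -0.15000)
p(k) = -3 + 18/k (p(k) = -3 + (3*6)/k = -3 + 18/k)
(p(G) - 320)*154 = ((-3 + 18/(-3/20)) - 320)*154 = ((-3 + 18*(-20/3)) - 320)*154 = ((-3 - 120) - 320)*154 = (-123 - 320)*154 = -443*154 = -68222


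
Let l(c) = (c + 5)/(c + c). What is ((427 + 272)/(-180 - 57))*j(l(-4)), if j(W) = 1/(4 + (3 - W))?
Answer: -1864/4503 ≈ -0.41395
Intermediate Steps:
l(c) = (5 + c)/(2*c) (l(c) = (5 + c)/((2*c)) = (5 + c)*(1/(2*c)) = (5 + c)/(2*c))
j(W) = 1/(7 - W)
((427 + 272)/(-180 - 57))*j(l(-4)) = ((427 + 272)/(-180 - 57))*(-1/(-7 + (1/2)*(5 - 4)/(-4))) = (699/(-237))*(-1/(-7 + (1/2)*(-1/4)*1)) = (699*(-1/237))*(-1/(-7 - 1/8)) = -(-233)/(79*(-57/8)) = -(-233)*(-8)/(79*57) = -233/79*8/57 = -1864/4503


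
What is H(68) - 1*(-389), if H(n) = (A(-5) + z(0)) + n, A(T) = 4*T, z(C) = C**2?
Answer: 437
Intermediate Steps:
H(n) = -20 + n (H(n) = (4*(-5) + 0**2) + n = (-20 + 0) + n = -20 + n)
H(68) - 1*(-389) = (-20 + 68) - 1*(-389) = 48 + 389 = 437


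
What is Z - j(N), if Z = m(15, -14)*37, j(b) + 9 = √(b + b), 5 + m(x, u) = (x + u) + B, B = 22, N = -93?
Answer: 675 - I*√186 ≈ 675.0 - 13.638*I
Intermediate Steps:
m(x, u) = 17 + u + x (m(x, u) = -5 + ((x + u) + 22) = -5 + ((u + x) + 22) = -5 + (22 + u + x) = 17 + u + x)
j(b) = -9 + √2*√b (j(b) = -9 + √(b + b) = -9 + √(2*b) = -9 + √2*√b)
Z = 666 (Z = (17 - 14 + 15)*37 = 18*37 = 666)
Z - j(N) = 666 - (-9 + √2*√(-93)) = 666 - (-9 + √2*(I*√93)) = 666 - (-9 + I*√186) = 666 + (9 - I*√186) = 675 - I*√186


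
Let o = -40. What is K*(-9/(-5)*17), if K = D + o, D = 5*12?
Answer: 612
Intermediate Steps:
D = 60
K = 20 (K = 60 - 40 = 20)
K*(-9/(-5)*17) = 20*(-9/(-5)*17) = 20*(-9*(-1/5)*17) = 20*((9/5)*17) = 20*(153/5) = 612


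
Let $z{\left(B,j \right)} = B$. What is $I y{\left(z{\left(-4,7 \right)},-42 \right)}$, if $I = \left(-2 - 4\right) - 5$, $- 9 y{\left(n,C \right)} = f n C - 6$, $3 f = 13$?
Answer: $\frac{7942}{9} \approx 882.44$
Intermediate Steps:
$f = \frac{13}{3}$ ($f = \frac{1}{3} \cdot 13 = \frac{13}{3} \approx 4.3333$)
$y{\left(n,C \right)} = \frac{2}{3} - \frac{13 C n}{27}$ ($y{\left(n,C \right)} = - \frac{\frac{13 n}{3} C - 6}{9} = - \frac{\frac{13 C n}{3} - 6}{9} = - \frac{-6 + \frac{13 C n}{3}}{9} = \frac{2}{3} - \frac{13 C n}{27}$)
$I = -11$ ($I = -6 - 5 = -11$)
$I y{\left(z{\left(-4,7 \right)},-42 \right)} = - 11 \left(\frac{2}{3} - \left(- \frac{182}{9}\right) \left(-4\right)\right) = - 11 \left(\frac{2}{3} - \frac{728}{9}\right) = \left(-11\right) \left(- \frac{722}{9}\right) = \frac{7942}{9}$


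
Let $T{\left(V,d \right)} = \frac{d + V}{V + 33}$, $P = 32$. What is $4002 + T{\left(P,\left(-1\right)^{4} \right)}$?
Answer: $\frac{260163}{65} \approx 4002.5$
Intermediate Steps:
$T{\left(V,d \right)} = \frac{V + d}{33 + V}$
$4002 + T{\left(P,\left(-1\right)^{4} \right)} = 4002 + \frac{32 + \left(-1\right)^{4}}{33 + 32} = 4002 + \frac{32 + 1}{65} = 4002 + \frac{1}{65} \cdot 33 = 4002 + \frac{33}{65} = \frac{260163}{65}$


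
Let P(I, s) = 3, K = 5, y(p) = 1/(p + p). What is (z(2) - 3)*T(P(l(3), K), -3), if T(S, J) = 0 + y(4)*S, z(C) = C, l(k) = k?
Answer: -3/8 ≈ -0.37500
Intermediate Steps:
y(p) = 1/(2*p)
T(S, J) = S/8 (T(S, J) = 0 + ((½)/4)*S = 0 + ((½)*(¼))*S = 0 + S/8 = S/8)
(z(2) - 3)*T(P(l(3), K), -3) = (2 - 3)*((⅛)*3) = -1*3/8 = -3/8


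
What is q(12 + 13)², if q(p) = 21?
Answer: 441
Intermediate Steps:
q(12 + 13)² = 21² = 441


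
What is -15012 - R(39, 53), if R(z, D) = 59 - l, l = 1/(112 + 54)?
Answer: -2501785/166 ≈ -15071.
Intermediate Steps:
l = 1/166 ≈ 0.0060241
R(z, D) = 9793/166 (R(z, D) = 59 - 1*1/166 = 59 - 1/166 = 9793/166)
-15012 - R(39, 53) = -15012 - 1*9793/166 = -15012 - 9793/166 = -2501785/166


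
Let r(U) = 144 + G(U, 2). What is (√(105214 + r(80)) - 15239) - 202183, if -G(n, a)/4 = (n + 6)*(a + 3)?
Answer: -217422 + √103638 ≈ -2.1710e+5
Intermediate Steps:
G(n, a) = -4*(3 + a)*(6 + n) (G(n, a) = -4*(n + 6)*(a + 3) = -4*(6 + n)*(3 + a) = -4*(3 + a)*(6 + n))
r(U) = 24 - 20*U (r(U) = 144 + (-72 - 24*2 - 12*U - 4*2*U) = 144 + (-72 - 48 - 12*U - 8*U) = 144 + (-120 - 20*U) = 24 - 20*U)
(√(105214 + r(80)) - 15239) - 202183 = (√(105214 + (24 - 20*80)) - 15239) - 202183 = (√(105214 + (24 - 1600)) - 15239) - 202183 = (√(105214 - 1576) - 15239) - 202183 = (√103638 - 15239) - 202183 = (-15239 + √103638) - 202183 = -217422 + √103638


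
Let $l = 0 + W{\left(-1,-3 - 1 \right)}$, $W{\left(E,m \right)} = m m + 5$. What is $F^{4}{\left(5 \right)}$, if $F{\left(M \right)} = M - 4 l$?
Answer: $38950081$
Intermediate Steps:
$W{\left(E,m \right)} = 5 + m^{2}$ ($W{\left(E,m \right)} = m^{2} + 5 = 5 + m^{2}$)
$l = 21$ ($l = 0 + \left(5 + \left(-3 - 1\right)^{2}\right) = 0 + \left(5 + \left(-4\right)^{2}\right) = 0 + \left(5 + 16\right) = 0 + 21 = 21$)
$F{\left(M \right)} = -84 + M$ ($F{\left(M \right)} = M - 84 = -84 + M$)
$F^{4}{\left(5 \right)} = \left(-84 + 5\right)^{4} = \left(-79\right)^{4} = 38950081$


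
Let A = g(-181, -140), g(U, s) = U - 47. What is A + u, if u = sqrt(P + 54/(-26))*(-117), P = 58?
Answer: -228 - 9*sqrt(9451) ≈ -1102.9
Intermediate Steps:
g(U, s) = -47 + U
A = -228 (A = -47 - 181 = -228)
u = -9*sqrt(9451) (u = sqrt(58 + 54/(-26))*(-117) = sqrt(58 + 54*(-1/26))*(-117) = sqrt(58 - 27/13)*(-117) = sqrt(727/13)*(-117) = (sqrt(9451)/13)*(-117) = -9*sqrt(9451) ≈ -874.95)
A + u = -228 - 9*sqrt(9451)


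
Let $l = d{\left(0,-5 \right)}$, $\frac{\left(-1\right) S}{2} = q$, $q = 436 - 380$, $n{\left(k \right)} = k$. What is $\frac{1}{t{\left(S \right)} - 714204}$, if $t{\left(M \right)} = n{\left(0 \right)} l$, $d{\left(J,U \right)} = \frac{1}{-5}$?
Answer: $- \frac{1}{714204} \approx -1.4002 \cdot 10^{-6}$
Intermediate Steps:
$q = 56$
$S = -112$ ($S = \left(-2\right) 56 = -112$)
$d{\left(J,U \right)} = - \frac{1}{5}$
$l = - \frac{1}{5} \approx -0.2$
$t{\left(M \right)} = 0$ ($t{\left(M \right)} = 0 \left(- \frac{1}{5}\right) = 0$)
$\frac{1}{t{\left(S \right)} - 714204} = \frac{1}{0 - 714204} = \frac{1}{-714204} = - \frac{1}{714204}$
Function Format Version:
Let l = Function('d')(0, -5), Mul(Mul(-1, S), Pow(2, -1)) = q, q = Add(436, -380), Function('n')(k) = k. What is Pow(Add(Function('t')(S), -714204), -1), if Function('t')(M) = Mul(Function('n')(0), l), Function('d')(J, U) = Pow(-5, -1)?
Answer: Rational(-1, 714204) ≈ -1.4002e-6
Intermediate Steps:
q = 56
S = -112 (S = Mul(-2, 56) = -112)
Function('d')(J, U) = Rational(-1, 5)
l = Rational(-1, 5) ≈ -0.20000
Function('t')(M) = 0 (Function('t')(M) = Mul(0, Rational(-1, 5)) = 0)
Pow(Add(Function('t')(S), -714204), -1) = Pow(Add(0, -714204), -1) = Pow(-714204, -1) = Rational(-1, 714204)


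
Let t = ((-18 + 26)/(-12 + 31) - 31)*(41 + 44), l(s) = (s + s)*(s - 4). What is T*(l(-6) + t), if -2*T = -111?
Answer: -5228655/38 ≈ -1.3760e+5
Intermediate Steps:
T = 111/2 (T = -½*(-111) = 111/2 ≈ 55.500)
l(s) = 2*s*(-4 + s) (l(s) = (2*s)*(-4 + s) = 2*s*(-4 + s))
t = -49385/19 (t = (8/19 - 31)*85 = -581/19*85 = -49385/19 ≈ -2599.2)
T*(l(-6) + t) = 111*(2*(-6)*(-4 - 6) - 49385/19)/2 = 111*(2*(-6)*(-10) - 49385/19)/2 = 111*(120 - 49385/19)/2 = (111/2)*(-47105/19) = -5228655/38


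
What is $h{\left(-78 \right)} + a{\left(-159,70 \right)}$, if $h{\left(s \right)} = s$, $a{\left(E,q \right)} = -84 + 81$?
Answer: $-81$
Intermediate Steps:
$a{\left(E,q \right)} = -3$
$h{\left(-78 \right)} + a{\left(-159,70 \right)} = -78 - 3 = -81$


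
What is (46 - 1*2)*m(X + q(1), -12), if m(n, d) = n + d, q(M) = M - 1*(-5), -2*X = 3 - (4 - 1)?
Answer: -264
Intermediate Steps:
X = 0 (X = -(3 - (4 - 1))/2 = -(3 - 1*3)/2 = -(3 - 3)/2 = -½*0 = 0)
q(M) = 5 + M (q(M) = M + 5 = 5 + M)
m(n, d) = d + n
(46 - 1*2)*m(X + q(1), -12) = (46 - 1*2)*(-12 + (0 + (5 + 1))) = (46 - 2)*(-12 + (0 + 6)) = 44*(-12 + 6) = 44*(-6) = -264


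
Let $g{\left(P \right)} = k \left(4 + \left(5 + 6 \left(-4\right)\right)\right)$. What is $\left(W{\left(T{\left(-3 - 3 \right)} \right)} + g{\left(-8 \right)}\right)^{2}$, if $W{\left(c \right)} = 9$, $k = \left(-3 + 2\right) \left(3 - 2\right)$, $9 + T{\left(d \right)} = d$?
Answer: $576$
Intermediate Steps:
$T{\left(d \right)} = -9 + d$
$k = -1$ ($k = \left(-1\right) 1 = -1$)
$g{\left(P \right)} = 15$ ($g{\left(P \right)} = - (4 + \left(5 + 6 \left(-4\right)\right)) = - (4 + \left(5 - 24\right)) = - (4 - 19) = \left(-1\right) \left(-15\right) = 15$)
$\left(W{\left(T{\left(-3 - 3 \right)} \right)} + g{\left(-8 \right)}\right)^{2} = \left(9 + 15\right)^{2} = 24^{2} = 576$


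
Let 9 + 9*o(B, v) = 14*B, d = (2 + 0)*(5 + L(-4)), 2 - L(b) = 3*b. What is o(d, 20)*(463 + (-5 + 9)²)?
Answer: 250517/9 ≈ 27835.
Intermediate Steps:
L(b) = 2 - 3*b
d = 38 (d = (2 + 0)*(5 + (2 - 3*(-4))) = 2*(5 + (2 + 12)) = 2*(5 + 14) = 2*19 = 38)
o(B, v) = -1 + 14*B/9 (o(B, v) = -1 + (14*B)/9 = -1 + 14*B/9)
o(d, 20)*(463 + (-5 + 9)²) = (-1 + (14/9)*38)*(463 + (-5 + 9)²) = (-1 + 532/9)*(463 + 4²) = 523*(463 + 16)/9 = (523/9)*479 = 250517/9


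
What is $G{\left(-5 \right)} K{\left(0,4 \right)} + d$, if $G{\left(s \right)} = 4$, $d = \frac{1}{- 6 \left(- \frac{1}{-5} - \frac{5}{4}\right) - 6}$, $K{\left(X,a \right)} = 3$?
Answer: $\frac{46}{3} \approx 15.333$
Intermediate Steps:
$d = \frac{10}{3}$ ($d = \frac{1}{- 6 \left(\left(-1\right) \left(- \frac{1}{5}\right) - \frac{5}{4}\right) - 6} = \frac{1}{- 6 \left(\frac{1}{5} - \frac{5}{4}\right) - 6} = \frac{1}{\left(-6\right) \left(- \frac{21}{20}\right) - 6} = \frac{1}{\frac{63}{10} - 6} = \frac{1}{\frac{3}{10}} = \frac{10}{3} \approx 3.3333$)
$G{\left(-5 \right)} K{\left(0,4 \right)} + d = 4 \cdot 3 + \frac{10}{3} = 12 + \frac{10}{3} = \frac{46}{3}$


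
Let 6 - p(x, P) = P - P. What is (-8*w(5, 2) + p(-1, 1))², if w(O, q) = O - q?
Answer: 324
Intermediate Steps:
p(x, P) = 6 (p(x, P) = 6 - (P - P) = 6 - 1*0 = 6 + 0 = 6)
(-8*w(5, 2) + p(-1, 1))² = (-8*(5 - 1*2) + 6)² = (-8*(5 - 2) + 6)² = (-8*3 + 6)² = (-24 + 6)² = (-18)² = 324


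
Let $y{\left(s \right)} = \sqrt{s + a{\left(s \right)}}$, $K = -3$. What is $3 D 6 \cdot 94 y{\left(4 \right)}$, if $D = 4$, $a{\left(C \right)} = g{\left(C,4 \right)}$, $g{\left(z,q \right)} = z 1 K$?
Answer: $13536 i \sqrt{2} \approx 19143.0 i$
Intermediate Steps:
$g{\left(z,q \right)} = - 3 z$ ($g{\left(z,q \right)} = z 1 \left(-3\right) = z \left(-3\right) = - 3 z$)
$a{\left(C \right)} = - 3 C$
$y{\left(s \right)} = \sqrt{2} \sqrt{- s}$ ($y{\left(s \right)} = \sqrt{s - 3 s} = \sqrt{- 2 s} = \sqrt{2} \sqrt{- s}$)
$3 D 6 \cdot 94 y{\left(4 \right)} = 3 \cdot 4 \cdot 6 \cdot 94 \sqrt{2} \sqrt{\left(-1\right) 4} = 12 \cdot 6 \cdot 94 \sqrt{2} \sqrt{-4} = 72 \cdot 94 \sqrt{2} \cdot 2 i = 6768 \cdot 2 i \sqrt{2} = 13536 i \sqrt{2}$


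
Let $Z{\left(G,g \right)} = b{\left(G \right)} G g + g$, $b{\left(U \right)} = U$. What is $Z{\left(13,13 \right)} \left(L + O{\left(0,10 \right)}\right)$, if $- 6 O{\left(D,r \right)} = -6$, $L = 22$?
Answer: $50830$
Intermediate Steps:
$O{\left(D,r \right)} = 1$ ($O{\left(D,r \right)} = \left(- \frac{1}{6}\right) \left(-6\right) = 1$)
$Z{\left(G,g \right)} = g + g G^{2}$ ($Z{\left(G,g \right)} = G G g + g = G^{2} g + g = g G^{2} + g = g + g G^{2}$)
$Z{\left(13,13 \right)} \left(L + O{\left(0,10 \right)}\right) = 13 \left(1 + 13^{2}\right) \left(22 + 1\right) = 13 \left(1 + 169\right) 23 = 13 \cdot 170 \cdot 23 = 2210 \cdot 23 = 50830$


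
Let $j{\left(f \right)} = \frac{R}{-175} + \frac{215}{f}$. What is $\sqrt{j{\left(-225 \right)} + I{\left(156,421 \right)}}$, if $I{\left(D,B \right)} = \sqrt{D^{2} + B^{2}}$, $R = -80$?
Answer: $\frac{\sqrt{-5495 + 11025 \sqrt{201577}}}{105} \approx 21.177$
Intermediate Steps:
$I{\left(D,B \right)} = \sqrt{B^{2} + D^{2}}$
$j{\left(f \right)} = \frac{16}{35} + \frac{215}{f}$ ($j{\left(f \right)} = - \frac{80}{-175} + \frac{215}{f} = \left(-80\right) \left(- \frac{1}{175}\right) + \frac{215}{f} = \frac{16}{35} + \frac{215}{f}$)
$\sqrt{j{\left(-225 \right)} + I{\left(156,421 \right)}} = \sqrt{\left(\frac{16}{35} + \frac{215}{-225}\right) + \sqrt{421^{2} + 156^{2}}} = \sqrt{\left(\frac{16}{35} + 215 \left(- \frac{1}{225}\right)\right) + \sqrt{177241 + 24336}} = \sqrt{\left(\frac{16}{35} - \frac{43}{45}\right) + \sqrt{201577}} = \sqrt{- \frac{157}{315} + \sqrt{201577}}$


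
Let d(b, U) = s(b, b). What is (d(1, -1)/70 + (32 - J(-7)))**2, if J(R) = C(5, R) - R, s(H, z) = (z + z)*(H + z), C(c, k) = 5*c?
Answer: 4/1225 ≈ 0.0032653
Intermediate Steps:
s(H, z) = 2*z*(H + z) (s(H, z) = (2*z)*(H + z) = 2*z*(H + z))
d(b, U) = 4*b**2 (d(b, U) = 2*b*(b + b) = 2*b*(2*b) = 4*b**2)
J(R) = 25 - R (J(R) = 5*5 - R = 25 - R)
(d(1, -1)/70 + (32 - J(-7)))**2 = ((4*1**2)/70 + (32 - (25 - 1*(-7))))**2 = ((4*1)*(1/70) + (32 - (25 + 7)))**2 = (4*(1/70) + (32 - 1*32))**2 = (2/35 + (32 - 32))**2 = (2/35 + 0)**2 = (2/35)**2 = 4/1225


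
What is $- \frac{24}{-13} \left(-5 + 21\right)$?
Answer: $\frac{384}{13} \approx 29.538$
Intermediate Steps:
$- \frac{24}{-13} \left(-5 + 21\right) = \left(-24\right) \left(- \frac{1}{13}\right) 16 = \frac{24}{13} \cdot 16 = \frac{384}{13}$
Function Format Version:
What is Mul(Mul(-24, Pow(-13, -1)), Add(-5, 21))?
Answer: Rational(384, 13) ≈ 29.538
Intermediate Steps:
Mul(Mul(-24, Pow(-13, -1)), Add(-5, 21)) = Mul(Mul(-24, Rational(-1, 13)), 16) = Mul(Rational(24, 13), 16) = Rational(384, 13)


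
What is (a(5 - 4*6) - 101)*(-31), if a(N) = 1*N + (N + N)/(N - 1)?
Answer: 36611/10 ≈ 3661.1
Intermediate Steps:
a(N) = N + 2*N/(-1 + N) (a(N) = N + (2*N)/(-1 + N) = N + 2*N/(-1 + N))
(a(5 - 4*6) - 101)*(-31) = ((5 - 4*6)*(1 + (5 - 4*6))/(-1 + (5 - 4*6)) - 101)*(-31) = ((5 - 24)*(1 + (5 - 24))/(-1 + (5 - 24)) - 101)*(-31) = (-19*(1 - 19)/(-1 - 19) - 101)*(-31) = (-19*(-18)/(-20) - 101)*(-31) = (-19*(-1/20)*(-18) - 101)*(-31) = (-171/10 - 101)*(-31) = -1181/10*(-31) = 36611/10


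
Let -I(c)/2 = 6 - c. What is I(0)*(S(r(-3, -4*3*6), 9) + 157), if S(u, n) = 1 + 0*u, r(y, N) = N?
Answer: -1896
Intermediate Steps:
I(c) = -12 + 2*c (I(c) = -2*(6 - c) = -12 + 2*c)
S(u, n) = 1 (S(u, n) = 1 + 0 = 1)
I(0)*(S(r(-3, -4*3*6), 9) + 157) = (-12 + 2*0)*(1 + 157) = (-12 + 0)*158 = -12*158 = -1896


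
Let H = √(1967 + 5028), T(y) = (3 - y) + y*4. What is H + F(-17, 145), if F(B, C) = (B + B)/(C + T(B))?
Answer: -34/97 + √6995 ≈ 83.286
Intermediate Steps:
T(y) = 3 + 3*y (T(y) = (3 - y) + 4*y = 3 + 3*y)
F(B, C) = 2*B/(3 + C + 3*B) (F(B, C) = (B + B)/(C + (3 + 3*B)) = (2*B)/(3 + C + 3*B) = 2*B/(3 + C + 3*B))
H = √6995 ≈ 83.636
H + F(-17, 145) = √6995 + 2*(-17)/(3 + 145 + 3*(-17)) = √6995 + 2*(-17)/(3 + 145 - 51) = √6995 + 2*(-17)/97 = √6995 + 2*(-17)*(1/97) = √6995 - 34/97 = -34/97 + √6995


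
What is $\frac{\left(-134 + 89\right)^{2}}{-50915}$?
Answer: $- \frac{405}{10183} \approx -0.039772$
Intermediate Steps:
$\frac{\left(-134 + 89\right)^{2}}{-50915} = \left(-45\right)^{2} \left(- \frac{1}{50915}\right) = 2025 \left(- \frac{1}{50915}\right) = - \frac{405}{10183}$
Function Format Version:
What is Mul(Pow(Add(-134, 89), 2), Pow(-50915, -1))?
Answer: Rational(-405, 10183) ≈ -0.039772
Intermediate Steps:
Mul(Pow(Add(-134, 89), 2), Pow(-50915, -1)) = Mul(Pow(-45, 2), Rational(-1, 50915)) = Mul(2025, Rational(-1, 50915)) = Rational(-405, 10183)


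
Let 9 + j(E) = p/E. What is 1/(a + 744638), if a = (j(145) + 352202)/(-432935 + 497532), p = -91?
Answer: 9366565/6974751296364 ≈ 1.3429e-6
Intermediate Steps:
j(E) = -9 - 91/E
a = 51067894/9366565 (a = ((-9 - 91/145) + 352202)/(-432935 + 497532) = ((-9 - 91*1/145) + 352202)/64597 = ((-9 - 91/145) + 352202)*(1/64597) = (-1396/145 + 352202)*(1/64597) = (51067894/145)*(1/64597) = 51067894/9366565 ≈ 5.4521)
1/(a + 744638) = 1/(51067894/9366565 + 744638) = 1/(6974751296364/9366565) = 9366565/6974751296364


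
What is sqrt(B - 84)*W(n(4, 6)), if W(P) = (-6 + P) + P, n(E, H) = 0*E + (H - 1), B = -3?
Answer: 4*I*sqrt(87) ≈ 37.31*I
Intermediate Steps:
n(E, H) = -1 + H (n(E, H) = 0 + (-1 + H) = -1 + H)
W(P) = -6 + 2*P
sqrt(B - 84)*W(n(4, 6)) = sqrt(-3 - 84)*(-6 + 2*(-1 + 6)) = sqrt(-87)*(-6 + 2*5) = (I*sqrt(87))*(-6 + 10) = (I*sqrt(87))*4 = 4*I*sqrt(87)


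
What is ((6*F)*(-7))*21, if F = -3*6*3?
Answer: 47628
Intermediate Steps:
F = -54 (F = -18*3 = -54)
((6*F)*(-7))*21 = ((6*(-54))*(-7))*21 = -324*(-7)*21 = 2268*21 = 47628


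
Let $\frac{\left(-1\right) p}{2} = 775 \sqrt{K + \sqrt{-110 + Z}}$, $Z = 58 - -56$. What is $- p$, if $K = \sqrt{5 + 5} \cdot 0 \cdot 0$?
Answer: $1550 \sqrt{2} \approx 2192.0$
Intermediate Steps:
$Z = 114$ ($Z = 58 + 56 = 114$)
$K = 0$ ($K = \sqrt{10} \cdot 0 \cdot 0 = 0 \cdot 0 = 0$)
$p = - 1550 \sqrt{2}$ ($p = - 2 \cdot 775 \sqrt{0 + \sqrt{-110 + 114}} = - 2 \cdot 775 \sqrt{0 + \sqrt{4}} = - 2 \cdot 775 \sqrt{0 + 2} = - 2 \cdot 775 \sqrt{2} = - 1550 \sqrt{2} \approx -2192.0$)
$- p = - \left(-1550\right) \sqrt{2} = 1550 \sqrt{2}$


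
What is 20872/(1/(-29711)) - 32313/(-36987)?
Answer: -7645558002597/12329 ≈ -6.2013e+8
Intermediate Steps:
20872/(1/(-29711)) - 32313/(-36987) = 20872/(-1/29711) - 32313*(-1/36987) = 20872*(-29711) + 10771/12329 = -620127992 + 10771/12329 = -7645558002597/12329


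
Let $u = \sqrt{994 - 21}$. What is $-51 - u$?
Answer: $-51 - \sqrt{973} \approx -82.193$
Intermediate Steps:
$u = \sqrt{973} \approx 31.193$
$-51 - u = -51 - \sqrt{973}$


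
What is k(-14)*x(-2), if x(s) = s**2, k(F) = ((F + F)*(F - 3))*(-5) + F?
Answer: -9576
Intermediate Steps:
k(F) = F - 10*F*(-3 + F) (k(F) = ((2*F)*(-3 + F))*(-5) + F = (2*F*(-3 + F))*(-5) + F = -10*F*(-3 + F) + F = F - 10*F*(-3 + F))
k(-14)*x(-2) = -14*(31 - 10*(-14))*(-2)**2 = -14*(31 + 140)*4 = -14*171*4 = -2394*4 = -9576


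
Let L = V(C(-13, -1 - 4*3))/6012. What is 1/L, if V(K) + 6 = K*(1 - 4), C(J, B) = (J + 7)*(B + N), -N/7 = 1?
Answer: -1002/61 ≈ -16.426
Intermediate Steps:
N = -7 (N = -7*1 = -7)
C(J, B) = (-7 + B)*(7 + J) (C(J, B) = (J + 7)*(B - 7) = (7 + J)*(-7 + B) = (-7 + B)*(7 + J))
V(K) = -6 - 3*K (V(K) = -6 + K*(1 - 4) = -6 + K*(-3) = -6 - 3*K)
L = -61/1002 (L = (-6 - 3*(-49 - 7*(-13) + 7*(-1 - 4*3) + (-1 - 4*3)*(-13)))/6012 = (-6 - 3*(-49 + 91 + 7*(-1 - 12) + (-1 - 12)*(-13)))*(1/6012) = (-6 - 3*(-49 + 91 + 7*(-13) - 13*(-13)))*(1/6012) = (-6 - 3*(-49 + 91 - 91 + 169))*(1/6012) = (-6 - 3*120)*(1/6012) = (-6 - 360)*(1/6012) = -366*1/6012 = -61/1002 ≈ -0.060878)
1/L = 1/(-61/1002) = -1002/61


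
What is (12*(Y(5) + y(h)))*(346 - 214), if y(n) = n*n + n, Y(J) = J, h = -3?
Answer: 17424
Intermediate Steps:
y(n) = n + n² (y(n) = n² + n = n + n²)
(12*(Y(5) + y(h)))*(346 - 214) = (12*(5 - 3*(1 - 3)))*(346 - 214) = (12*(5 - 3*(-2)))*132 = (12*(5 + 6))*132 = (12*11)*132 = 132*132 = 17424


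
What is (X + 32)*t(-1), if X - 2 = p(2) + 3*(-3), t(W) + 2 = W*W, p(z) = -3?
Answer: -22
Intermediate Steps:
t(W) = -2 + W² (t(W) = -2 + W*W = -2 + W²)
X = -10 (X = 2 + (-3 + 3*(-3)) = 2 + (-3 - 9) = 2 - 12 = -10)
(X + 32)*t(-1) = (-10 + 32)*(-2 + (-1)²) = 22*(-2 + 1) = 22*(-1) = -22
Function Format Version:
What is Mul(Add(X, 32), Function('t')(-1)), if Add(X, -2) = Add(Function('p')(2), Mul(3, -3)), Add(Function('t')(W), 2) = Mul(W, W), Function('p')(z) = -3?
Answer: -22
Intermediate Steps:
Function('t')(W) = Add(-2, Pow(W, 2)) (Function('t')(W) = Add(-2, Mul(W, W)) = Add(-2, Pow(W, 2)))
X = -10 (X = Add(2, Add(-3, Mul(3, -3))) = Add(2, Add(-3, -9)) = Add(2, -12) = -10)
Mul(Add(X, 32), Function('t')(-1)) = Mul(Add(-10, 32), Add(-2, Pow(-1, 2))) = Mul(22, Add(-2, 1)) = Mul(22, -1) = -22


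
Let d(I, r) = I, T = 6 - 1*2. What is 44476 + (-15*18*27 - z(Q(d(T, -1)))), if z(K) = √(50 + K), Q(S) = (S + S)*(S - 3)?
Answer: 37186 - √58 ≈ 37178.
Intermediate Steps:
T = 4 (T = 6 - 2 = 4)
Q(S) = 2*S*(-3 + S) (Q(S) = (2*S)*(-3 + S) = 2*S*(-3 + S))
44476 + (-15*18*27 - z(Q(d(T, -1)))) = 44476 + (-15*18*27 - √(50 + 2*4*(-3 + 4))) = 44476 + (-270*27 - √(50 + 2*4*1)) = 44476 + (-7290 - √(50 + 8)) = 44476 + (-7290 - √58) = 37186 - √58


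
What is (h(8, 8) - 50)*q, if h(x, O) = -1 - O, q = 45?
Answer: -2655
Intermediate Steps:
(h(8, 8) - 50)*q = ((-1 - 1*8) - 50)*45 = ((-1 - 8) - 50)*45 = (-9 - 50)*45 = -59*45 = -2655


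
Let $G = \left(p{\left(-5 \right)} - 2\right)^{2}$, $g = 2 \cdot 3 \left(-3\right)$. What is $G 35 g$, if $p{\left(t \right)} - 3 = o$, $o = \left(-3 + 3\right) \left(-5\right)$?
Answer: $-630$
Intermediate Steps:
$o = 0$ ($o = 0 \left(-5\right) = 0$)
$p{\left(t \right)} = 3$ ($p{\left(t \right)} = 3 + 0 = 3$)
$g = -18$ ($g = 6 \left(-3\right) = -18$)
$G = 1$ ($G = \left(3 - 2\right)^{2} = 1^{2} = 1$)
$G 35 g = 1 \cdot 35 \left(-18\right) = 35 \left(-18\right) = -630$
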